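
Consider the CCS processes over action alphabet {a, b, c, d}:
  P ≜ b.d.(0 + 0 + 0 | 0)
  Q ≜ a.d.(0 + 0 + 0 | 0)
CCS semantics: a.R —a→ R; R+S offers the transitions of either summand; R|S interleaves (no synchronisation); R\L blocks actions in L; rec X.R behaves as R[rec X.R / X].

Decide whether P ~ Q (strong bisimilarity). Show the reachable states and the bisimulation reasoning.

NO

Reachable graph of P (3 states):
  m0 = b.d.(0 + 0 + 0 | 0) | -b-> m1
  m1 = d.(0 + 0 + 0 | 0) | -d-> m2
  m2 = 0 + 0 + 0 | 0 | ·
Reachable graph of Q (3 states):
  n0 = a.d.(0 + 0 + 0 | 0) | -a-> n1
  n1 = d.(0 + 0 + 0 | 0) | -d-> n2
  n2 = 0 + 0 + 0 | 0 | ·
Bisimilarity quotient blocks:
  B0 = {m0}
  B1 = {m1, n1}
  B2 = {m2, n2}
  B3 = {n0}
m0 ∈ B0, n0 ∈ B3 → different blocks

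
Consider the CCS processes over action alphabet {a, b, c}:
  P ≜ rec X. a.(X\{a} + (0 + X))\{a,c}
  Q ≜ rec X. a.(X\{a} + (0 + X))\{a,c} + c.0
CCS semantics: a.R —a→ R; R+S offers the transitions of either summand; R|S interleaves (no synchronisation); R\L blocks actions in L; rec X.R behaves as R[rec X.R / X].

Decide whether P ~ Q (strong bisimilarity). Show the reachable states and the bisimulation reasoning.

NO

LTS(P): 2 reachable states
  u0 = rec X. a.(X\{a} + (0 + X))\{a,c} → ··a··> u1
  u1 = ((rec X. a.(X\{a} + (0 + X))\{a,c})\{a} + (0 + (rec X. a.(X\{a} + (0 + X))\{a,c})))\{a,c} → ∅
LTS(Q): 3 reachable states
  v0 = rec X. a.(X\{a} + (0 + X))\{a,c} + c.0 → ··a··> v1, ··c··> v2
  v1 = ((rec X. a.(X\{a} + (0 + X))\{a,c} + c.0)\{a} + (0 + (rec X. a.(X\{a} + (0 + X))\{a,c} + c.0)))\{a,c} → ∅
  v2 = 0 → ∅
Partition-refinement fixed point:
  B0 = {u0}
  B1 = {u1, v1, v2}
  B2 = {v0}
u0 ∈ B0, v0 ∈ B2 → different blocks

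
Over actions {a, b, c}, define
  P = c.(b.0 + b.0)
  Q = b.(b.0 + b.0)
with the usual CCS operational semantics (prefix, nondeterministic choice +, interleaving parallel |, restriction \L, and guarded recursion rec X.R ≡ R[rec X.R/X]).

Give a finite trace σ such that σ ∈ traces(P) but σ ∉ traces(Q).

Reachable graph of P (3 states):
  u0 = c.(b.0 + b.0) | -c-> u1
  u1 = b.0 + b.0 | -b-> u2
  u2 = 0 | ∅
Reachable graph of Q (3 states):
  v0 = b.(b.0 + b.0) | -b-> v1
  v1 = b.0 + b.0 | -b-> v2
  v2 = 0 | ∅
Executing c from P (initial set {u0}):
  step 1 (c): {u1}
  P completes σ.
Executing c from Q (initial set {v0}):
  step 1 (c): ∅  — Q cannot continue

c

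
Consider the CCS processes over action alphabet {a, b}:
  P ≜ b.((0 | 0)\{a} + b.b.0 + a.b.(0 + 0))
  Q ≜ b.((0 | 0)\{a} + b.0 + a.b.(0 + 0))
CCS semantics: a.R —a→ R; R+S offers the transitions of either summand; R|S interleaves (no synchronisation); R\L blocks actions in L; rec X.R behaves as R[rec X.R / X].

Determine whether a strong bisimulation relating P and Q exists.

LTS(P): 6 reachable states
  s0 = b.((0 | 0)\{a} + b.b.0 + a.b.(0 + 0)) | =b=> s1
  s1 = (0 | 0)\{a} + b.b.0 + a.b.(0 + 0) | =a=> s2, =b=> s3
  s2 = b.(0 + 0) | =b=> s4
  s3 = b.0 | =b=> s5
  s4 = 0 + 0 | ·
  s5 = 0 | ·
LTS(Q): 5 reachable states
  t0 = b.((0 | 0)\{a} + b.0 + a.b.(0 + 0)) | =b=> t1
  t1 = (0 | 0)\{a} + b.0 + a.b.(0 + 0) | =a=> t2, =b=> t3
  t2 = b.(0 + 0) | =b=> t4
  t3 = 0 | ·
  t4 = 0 + 0 | ·
Partition-refinement fixed point:
  B0 = {s0}
  B1 = {s1}
  B2 = {s2, s3, t2}
  B3 = {s4, s5, t3, t4}
  B4 = {t0}
  B5 = {t1}
s0 ∈ B0, t0 ∈ B4 → different blocks

not bisimilar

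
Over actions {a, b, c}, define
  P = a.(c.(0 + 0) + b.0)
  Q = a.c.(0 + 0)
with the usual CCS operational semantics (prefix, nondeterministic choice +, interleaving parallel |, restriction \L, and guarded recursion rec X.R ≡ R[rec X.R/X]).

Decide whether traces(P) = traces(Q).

Reachable graph of P (4 states):
  s0 = a.(c.(0 + 0) + b.0) :: -a-> s1
  s1 = c.(0 + 0) + b.0 :: -b-> s2, -c-> s3
  s2 = 0 :: (no moves)
  s3 = 0 + 0 :: (no moves)
Reachable graph of Q (3 states):
  t0 = a.c.(0 + 0) :: -a-> t1
  t1 = c.(0 + 0) :: -c-> t2
  t2 = 0 + 0 :: (no moves)
Executing ab from P (initial set {s0}):
  after a @ step 1: {s1}
  after b @ step 2: {s2}
  ✓ P
Executing ab from Q (initial set {t0}):
  after a @ step 1: {t1}
  after b @ step 2: ∅ (Q stuck)

trace-distinct — witness ⟨ab⟩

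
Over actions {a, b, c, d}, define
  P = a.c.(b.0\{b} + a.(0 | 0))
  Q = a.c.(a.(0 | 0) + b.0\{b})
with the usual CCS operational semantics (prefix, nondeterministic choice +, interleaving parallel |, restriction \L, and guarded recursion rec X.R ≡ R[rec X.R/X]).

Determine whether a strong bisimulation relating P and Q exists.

P's transition system — 5 states:
  s0 = a.c.(b.0\{b} + a.(0 | 0)) ⊢ ··a··> s1
  s1 = c.(b.0\{b} + a.(0 | 0)) ⊢ ··c··> s2
  s2 = b.0\{b} + a.(0 | 0) ⊢ ··a··> s3, ··b··> s4
  s3 = 0 | 0 ⊢ ·
  s4 = 0\{b} ⊢ ·
Q's transition system — 5 states:
  t0 = a.c.(a.(0 | 0) + b.0\{b}) ⊢ ··a··> t1
  t1 = c.(a.(0 | 0) + b.0\{b}) ⊢ ··c··> t2
  t2 = a.(0 | 0) + b.0\{b} ⊢ ··a··> t3, ··b··> t4
  t3 = 0 | 0 ⊢ ·
  t4 = 0\{b} ⊢ ·
Bisimilarity quotient blocks:
  B0 = {s0, t0}
  B1 = {s1, t1}
  B2 = {s2, t2}
  B3 = {s3, s4, t3, t4}
s0 ∈ B0, t0 ∈ B0 → same block

bisimilar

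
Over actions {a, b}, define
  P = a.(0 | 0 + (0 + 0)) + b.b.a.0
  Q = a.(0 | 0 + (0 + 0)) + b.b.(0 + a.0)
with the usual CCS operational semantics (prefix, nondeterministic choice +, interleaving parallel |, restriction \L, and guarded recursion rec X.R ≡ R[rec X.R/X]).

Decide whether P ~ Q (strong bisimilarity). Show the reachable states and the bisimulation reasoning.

bisimilar

P's transition system — 5 states:
  m0 = a.(0 | 0 + (0 + 0)) + b.b.a.0 has moves —a→ m1, —b→ m2
  m1 = 0 | 0 + (0 + 0) has moves ∅
  m2 = b.a.0 has moves —b→ m3
  m3 = a.0 has moves —a→ m4
  m4 = 0 has moves ∅
Q's transition system — 5 states:
  n0 = a.(0 | 0 + (0 + 0)) + b.b.(0 + a.0) has moves —a→ n1, —b→ n2
  n1 = 0 | 0 + (0 + 0) has moves ∅
  n2 = b.(0 + a.0) has moves —b→ n3
  n3 = 0 + a.0 has moves —a→ n4
  n4 = 0 has moves ∅
Coarsest stable partition (strong bisimilarity classes):
  B0 = {m0, n0}
  B1 = {m1, m4, n1, n4}
  B2 = {m2, n2}
  B3 = {m3, n3}
m0 ∈ B0, n0 ∈ B0 → same block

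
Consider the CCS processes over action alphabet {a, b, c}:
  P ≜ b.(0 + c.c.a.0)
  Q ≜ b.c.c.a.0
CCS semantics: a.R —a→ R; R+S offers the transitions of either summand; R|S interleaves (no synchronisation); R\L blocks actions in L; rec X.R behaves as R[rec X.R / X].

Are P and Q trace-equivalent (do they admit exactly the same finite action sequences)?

LTS(P): 5 reachable states
  s0 = b.(0 + c.c.a.0) has moves —b→ s1
  s1 = 0 + c.c.a.0 has moves —c→ s2
  s2 = c.a.0 has moves —c→ s3
  s3 = a.0 has moves —a→ s4
  s4 = 0 has moves stopped
LTS(Q): 5 reachable states
  t0 = b.c.c.a.0 has moves —b→ t1
  t1 = c.c.a.0 has moves —c→ t2
  t2 = c.a.0 has moves —c→ t3
  t3 = a.0 has moves —a→ t4
  t4 = 0 has moves stopped
Bisimilarity quotient blocks:
  B0 = {s0, t0}
  B1 = {s1, t1}
  B2 = {s2, t2}
  B3 = {s3, t3}
  B4 = {s4, t4}
s0 ∈ B0, t0 ∈ B0 → same block
Bisimilar ⇒ trace-equivalent.

YES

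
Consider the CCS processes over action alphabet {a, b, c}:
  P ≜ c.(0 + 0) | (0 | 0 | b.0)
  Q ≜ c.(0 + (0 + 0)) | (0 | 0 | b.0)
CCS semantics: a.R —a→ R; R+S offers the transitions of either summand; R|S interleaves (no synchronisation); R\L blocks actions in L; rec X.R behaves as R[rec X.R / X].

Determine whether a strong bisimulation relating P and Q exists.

P ~ Q

LTS(P): 4 reachable states
  u0 = c.(0 + 0) | (0 | 0 | b.0) ⊢ =b=> u1, =c=> u2
  u1 = c.(0 + 0) | (0 | 0 | 0) ⊢ =c=> u3
  u2 = (0 + 0) | (0 | 0 | b.0) ⊢ =b=> u3
  u3 = (0 + 0) | (0 | 0 | 0) ⊢ stopped
LTS(Q): 4 reachable states
  v0 = c.(0 + (0 + 0)) | (0 | 0 | b.0) ⊢ =b=> v1, =c=> v2
  v1 = c.(0 + (0 + 0)) | (0 | 0 | 0) ⊢ =c=> v3
  v2 = (0 + (0 + 0)) | (0 | 0 | b.0) ⊢ =b=> v3
  v3 = (0 + (0 + 0)) | (0 | 0 | 0) ⊢ stopped
Bisimilarity quotient blocks:
  B0 = {u0, v0}
  B1 = {u1, v1}
  B2 = {u3, v3}
  B3 = {u2, v2}
u0 ∈ B0, v0 ∈ B0 → same block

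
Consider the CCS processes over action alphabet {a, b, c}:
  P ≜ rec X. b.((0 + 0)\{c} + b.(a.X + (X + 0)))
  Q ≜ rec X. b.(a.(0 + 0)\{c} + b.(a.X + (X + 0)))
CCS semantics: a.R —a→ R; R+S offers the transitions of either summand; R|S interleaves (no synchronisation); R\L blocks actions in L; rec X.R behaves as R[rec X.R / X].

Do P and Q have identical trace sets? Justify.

NO — witness ⟨ba⟩

P's transition system — 3 states:
  u0 = rec X. b.((0 + 0)\{c} + b.(a.X + (X + 0))) :: ··b··> u1
  u1 = (0 + 0)\{c} + b.(a.(rec X. b.((0 + 0)\{c} + b.(a.X + (X + 0)))) + ((rec X. b.((0 + 0)\{c} + b.(a.X + (X + 0)))) + 0)) :: ··b··> u2
  u2 = a.(rec X. b.((0 + 0)\{c} + b.(a.X + (X + 0)))) + ((rec X. b.((0 + 0)\{c} + b.(a.X + (X + 0)))) + 0) :: ··a··> u0, ··b··> u1
Q's transition system — 4 states:
  v0 = rec X. b.(a.(0 + 0)\{c} + b.(a.X + (X + 0))) :: ··b··> v1
  v1 = a.(0 + 0)\{c} + b.(a.(rec X. b.(a.(0 + 0)\{c} + b.(a.X + (X + 0)))) + ((rec X. b.(a.(0 + 0)\{c} + b.(a.X + (X + 0)))) + 0)) :: ··a··> v2, ··b··> v3
  v2 = (0 + 0)\{c} :: (no moves)
  v3 = a.(rec X. b.(a.(0 + 0)\{c} + b.(a.X + (X + 0)))) + ((rec X. b.(a.(0 + 0)\{c} + b.(a.X + (X + 0)))) + 0) :: ··a··> v0, ··b··> v1
Executing ba from Q (initial set {v0}):
  [1] b ⇒ {v1}
  [2] a ⇒ {v2}
  ✓ Q
Executing ba from P (initial set {u0}):
  [1] b ⇒ {u1}
  [2] a ⇒ ∅  — P cannot continue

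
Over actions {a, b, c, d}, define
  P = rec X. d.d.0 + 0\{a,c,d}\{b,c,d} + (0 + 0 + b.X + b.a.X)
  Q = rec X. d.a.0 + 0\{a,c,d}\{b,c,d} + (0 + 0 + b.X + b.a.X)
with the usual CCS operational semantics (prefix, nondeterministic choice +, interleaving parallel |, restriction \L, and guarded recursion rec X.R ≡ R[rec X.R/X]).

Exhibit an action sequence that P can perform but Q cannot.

Reachable graph of P (4 states):
  s0 = rec X. d.d.0 + 0\{a,c,d}\{b,c,d} + (0 + 0 + b.X + b.a.X) | =b=> s0, =b=> s1, =d=> s2
  s1 = a.(rec X. d.d.0 + 0\{a,c,d}\{b,c,d} + (0 + 0 + b.X + b.a.X)) | =a=> s0
  s2 = d.0 | =d=> s3
  s3 = 0 | (no moves)
Reachable graph of Q (4 states):
  t0 = rec X. d.a.0 + 0\{a,c,d}\{b,c,d} + (0 + 0 + b.X + b.a.X) | =b=> t0, =b=> t1, =d=> t2
  t1 = a.(rec X. d.a.0 + 0\{a,c,d}\{b,c,d} + (0 + 0 + b.X + b.a.X)) | =a=> t0
  t2 = a.0 | =a=> t3
  t3 = 0 | (no moves)
Executing dd from P (initial set {s0}):
  [1] d ⇒ {s2}
  [2] d ⇒ {s3}
  — P admits the full trace.
Executing dd from Q (initial set {t0}):
  [1] d ⇒ {t2}
  [2] d ⇒ ∅  — Q cannot continue

dd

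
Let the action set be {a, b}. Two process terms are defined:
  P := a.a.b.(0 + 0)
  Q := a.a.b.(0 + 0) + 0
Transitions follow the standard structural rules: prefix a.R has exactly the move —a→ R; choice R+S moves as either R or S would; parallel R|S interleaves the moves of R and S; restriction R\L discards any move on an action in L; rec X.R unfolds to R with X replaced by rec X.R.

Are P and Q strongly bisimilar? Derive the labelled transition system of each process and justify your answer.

LTS(P): 4 reachable states
  u0 = a.a.b.(0 + 0) :: =a=> u1
  u1 = a.b.(0 + 0) :: =a=> u2
  u2 = b.(0 + 0) :: =b=> u3
  u3 = 0 + 0 :: deadlocked
LTS(Q): 4 reachable states
  v0 = a.a.b.(0 + 0) + 0 :: =a=> v1
  v1 = a.b.(0 + 0) :: =a=> v2
  v2 = b.(0 + 0) :: =b=> v3
  v3 = 0 + 0 :: deadlocked
Partition-refinement fixed point:
  B0 = {u0, v0}
  B1 = {u1, v1}
  B2 = {u2, v2}
  B3 = {u3, v3}
u0 ∈ B0, v0 ∈ B0 → same block

YES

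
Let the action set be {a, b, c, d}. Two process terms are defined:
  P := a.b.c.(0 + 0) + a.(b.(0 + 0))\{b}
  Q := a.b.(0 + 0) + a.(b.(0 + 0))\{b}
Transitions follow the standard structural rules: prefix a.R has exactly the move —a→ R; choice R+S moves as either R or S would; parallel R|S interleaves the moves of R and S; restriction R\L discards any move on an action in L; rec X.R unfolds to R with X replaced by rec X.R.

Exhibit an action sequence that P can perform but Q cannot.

abc

LTS(P): 5 reachable states
  u0 = a.b.c.(0 + 0) + a.(b.(0 + 0))\{b} has moves -a-> u1, -a-> u2
  u1 = (b.(0 + 0))\{b} has moves ∅
  u2 = b.c.(0 + 0) has moves -b-> u3
  u3 = c.(0 + 0) has moves -c-> u4
  u4 = 0 + 0 has moves ∅
LTS(Q): 4 reachable states
  v0 = a.b.(0 + 0) + a.(b.(0 + 0))\{b} has moves -a-> v1, -a-> v2
  v1 = (b.(0 + 0))\{b} has moves ∅
  v2 = b.(0 + 0) has moves -b-> v3
  v3 = 0 + 0 has moves ∅
Trace ⟨abc⟩ through P, begin at {u0}:
  [1] a ⇒ {u1, u2}
  [2] b ⇒ {u3}
  [3] c ⇒ {u4}
  ✓ P
Trace ⟨abc⟩ through Q, begin at {v0}:
  [1] a ⇒ {v1, v2}
  [2] b ⇒ {v3}
  [3] c ⇒ no successor for Q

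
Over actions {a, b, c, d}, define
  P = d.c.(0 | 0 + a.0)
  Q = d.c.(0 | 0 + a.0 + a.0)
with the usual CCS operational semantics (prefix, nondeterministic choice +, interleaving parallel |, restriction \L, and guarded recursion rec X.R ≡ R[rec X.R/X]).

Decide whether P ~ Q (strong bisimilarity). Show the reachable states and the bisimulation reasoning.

bisimilar

P's transition system — 4 states:
  m0 = d.c.(0 | 0 + a.0) → --d--▸ m1
  m1 = c.(0 | 0 + a.0) → --c--▸ m2
  m2 = 0 | 0 + a.0 → --a--▸ m3
  m3 = 0 → stopped
Q's transition system — 4 states:
  n0 = d.c.(0 | 0 + a.0 + a.0) → --d--▸ n1
  n1 = c.(0 | 0 + a.0 + a.0) → --c--▸ n2
  n2 = 0 | 0 + a.0 + a.0 → --a--▸ n3
  n3 = 0 → stopped
Bisimilarity quotient blocks:
  B0 = {m0, n0}
  B1 = {m1, n1}
  B2 = {m2, n2}
  B3 = {m3, n3}
m0 ∈ B0, n0 ∈ B0 → same block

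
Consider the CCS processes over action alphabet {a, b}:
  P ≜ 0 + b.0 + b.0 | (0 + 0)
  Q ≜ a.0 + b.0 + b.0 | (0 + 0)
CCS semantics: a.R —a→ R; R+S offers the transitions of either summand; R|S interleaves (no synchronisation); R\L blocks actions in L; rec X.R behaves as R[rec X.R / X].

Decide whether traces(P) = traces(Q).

P's transition system — 3 states:
  p0 = 0 + b.0 + b.0 | (0 + 0) ⊢ —b→ p1, —b→ p2
  p1 = 0 ⊢ (no moves)
  p2 = 0 | (0 + 0) ⊢ (no moves)
Q's transition system — 3 states:
  q0 = a.0 + b.0 + b.0 | (0 + 0) ⊢ —a→ q1, —b→ q1, —b→ q2
  q1 = 0 ⊢ (no moves)
  q2 = 0 | (0 + 0) ⊢ (no moves)
Run σ = ⟨a⟩ on Q: start {q0}
  [1] a ⇒ {q1}
  ✓ Q
Run σ = ⟨a⟩ on P: start {p0}
  [1] a ⇒ ∅  — P cannot continue

traces(P) ≠ traces(Q) — witness ⟨a⟩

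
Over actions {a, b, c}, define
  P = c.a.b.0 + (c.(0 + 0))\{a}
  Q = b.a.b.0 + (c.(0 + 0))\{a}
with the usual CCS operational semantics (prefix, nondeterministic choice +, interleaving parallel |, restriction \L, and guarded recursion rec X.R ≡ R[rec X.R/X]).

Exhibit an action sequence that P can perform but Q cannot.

P's transition system — 5 states:
  u0 = c.a.b.0 + (c.(0 + 0))\{a} | =c=> u1, =c=> u2
  u1 = (0 + 0)\{a} | ·
  u2 = a.b.0 | =a=> u3
  u3 = b.0 | =b=> u4
  u4 = 0 | ·
Q's transition system — 5 states:
  v0 = b.a.b.0 + (c.(0 + 0))\{a} | =b=> v1, =c=> v2
  v1 = a.b.0 | =a=> v3
  v2 = (0 + 0)\{a} | ·
  v3 = b.0 | =b=> v4
  v4 = 0 | ·
Executing ca from P (initial set {u0}):
  after c @ step 1: {u1, u2}
  after a @ step 2: {u3}
  ✓ P
Executing ca from Q (initial set {v0}):
  after c @ step 1: {v2}
  after a @ step 2: no successor for Q

ca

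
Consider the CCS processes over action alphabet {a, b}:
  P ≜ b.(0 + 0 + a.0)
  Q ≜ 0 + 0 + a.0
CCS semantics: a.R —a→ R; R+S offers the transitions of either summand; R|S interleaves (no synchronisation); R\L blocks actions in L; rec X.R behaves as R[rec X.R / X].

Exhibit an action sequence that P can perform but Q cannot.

b

Reachable graph of P (3 states):
  s0 = b.(0 + 0 + a.0) → =b=> s1
  s1 = 0 + 0 + a.0 → =a=> s2
  s2 = 0 → stopped
Reachable graph of Q (2 states):
  t0 = 0 + 0 + a.0 → =a=> t1
  t1 = 0 → stopped
Run σ = ⟨b⟩ on P: start {s0}
  [1] b ⇒ {s1}
  ✓ P
Run σ = ⟨b⟩ on Q: start {t0}
  [1] b ⇒ ∅  — Q cannot continue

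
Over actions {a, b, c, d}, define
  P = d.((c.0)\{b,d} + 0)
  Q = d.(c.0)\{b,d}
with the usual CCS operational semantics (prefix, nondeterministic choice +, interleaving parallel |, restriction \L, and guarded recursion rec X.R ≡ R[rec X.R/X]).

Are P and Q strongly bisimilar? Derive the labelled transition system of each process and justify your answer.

LTS(P): 3 reachable states
  m0 = d.((c.0)\{b,d} + 0) ⊢ -d-> m1
  m1 = (c.0)\{b,d} + 0 ⊢ -c-> m2
  m2 = 0\{b,d} ⊢ ∅
LTS(Q): 3 reachable states
  n0 = d.(c.0)\{b,d} ⊢ -d-> n1
  n1 = (c.0)\{b,d} ⊢ -c-> n2
  n2 = 0\{b,d} ⊢ ∅
Partition-refinement fixed point:
  B0 = {m0, n0}
  B1 = {m1, n1}
  B2 = {m2, n2}
m0 ∈ B0, n0 ∈ B0 → same block

bisimilar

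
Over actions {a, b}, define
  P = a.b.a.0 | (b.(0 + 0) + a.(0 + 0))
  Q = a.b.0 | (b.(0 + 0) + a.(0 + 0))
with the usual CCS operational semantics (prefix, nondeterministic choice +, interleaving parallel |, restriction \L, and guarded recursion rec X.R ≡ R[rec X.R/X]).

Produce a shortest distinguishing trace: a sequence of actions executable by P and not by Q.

LTS(P): 8 reachable states
  u0 = a.b.a.0 | (b.(0 + 0) + a.(0 + 0)) :: --a--▸ u1, --a--▸ u2, --b--▸ u1
  u1 = a.b.a.0 | (0 + 0) :: --a--▸ u3
  u2 = b.a.0 | (b.(0 + 0) + a.(0 + 0)) :: --a--▸ u3, --b--▸ u3, --b--▸ u4
  u3 = b.a.0 | (0 + 0) :: --b--▸ u5
  u4 = a.0 | (b.(0 + 0) + a.(0 + 0)) :: --a--▸ u5, --a--▸ u6, --b--▸ u5
  u5 = a.0 | (0 + 0) :: --a--▸ u7
  u6 = 0 | (b.(0 + 0) + a.(0 + 0)) :: --a--▸ u7, --b--▸ u7
  u7 = 0 | (0 + 0) :: deadlocked
LTS(Q): 6 reachable states
  v0 = a.b.0 | (b.(0 + 0) + a.(0 + 0)) :: --a--▸ v1, --a--▸ v2, --b--▸ v1
  v1 = a.b.0 | (0 + 0) :: --a--▸ v3
  v2 = b.0 | (b.(0 + 0) + a.(0 + 0)) :: --a--▸ v3, --b--▸ v3, --b--▸ v4
  v3 = b.0 | (0 + 0) :: --b--▸ v5
  v4 = 0 | (b.(0 + 0) + a.(0 + 0)) :: --a--▸ v5, --b--▸ v5
  v5 = 0 | (0 + 0) :: deadlocked
Run σ = ⟨aaba⟩ on P: start {u0}
  step 1 (a): {u1, u2}
  step 2 (a): {u3}
  step 3 (b): {u5}
  step 4 (a): {u7}
  — P admits the full trace.
Run σ = ⟨aaba⟩ on Q: start {v0}
  step 1 (a): {v1, v2}
  step 2 (a): {v3}
  step 3 (b): {v5}
  step 4 (a): ∅ (Q stuck)

aaba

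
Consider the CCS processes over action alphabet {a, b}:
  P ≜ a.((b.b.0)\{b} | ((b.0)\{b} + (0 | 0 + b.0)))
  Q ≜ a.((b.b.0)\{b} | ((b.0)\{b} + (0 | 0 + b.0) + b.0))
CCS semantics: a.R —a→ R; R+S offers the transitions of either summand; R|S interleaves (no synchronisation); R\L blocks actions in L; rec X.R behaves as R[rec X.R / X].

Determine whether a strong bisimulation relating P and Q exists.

Reachable graph of P (3 states):
  u0 = a.((b.b.0)\{b} | ((b.0)\{b} + (0 | 0 + b.0))) :: —a→ u1
  u1 = (b.b.0)\{b} | ((b.0)\{b} + (0 | 0 + b.0)) :: —b→ u2
  u2 = (b.b.0)\{b} | 0 :: ∅
Reachable graph of Q (3 states):
  v0 = a.((b.b.0)\{b} | ((b.0)\{b} + (0 | 0 + b.0) + b.0)) :: —a→ v1
  v1 = (b.b.0)\{b} | ((b.0)\{b} + (0 | 0 + b.0) + b.0) :: —b→ v2
  v2 = (b.b.0)\{b} | 0 :: ∅
Partition-refinement fixed point:
  B0 = {u0, v0}
  B1 = {u1, v1}
  B2 = {u2, v2}
u0 ∈ B0, v0 ∈ B0 → same block

YES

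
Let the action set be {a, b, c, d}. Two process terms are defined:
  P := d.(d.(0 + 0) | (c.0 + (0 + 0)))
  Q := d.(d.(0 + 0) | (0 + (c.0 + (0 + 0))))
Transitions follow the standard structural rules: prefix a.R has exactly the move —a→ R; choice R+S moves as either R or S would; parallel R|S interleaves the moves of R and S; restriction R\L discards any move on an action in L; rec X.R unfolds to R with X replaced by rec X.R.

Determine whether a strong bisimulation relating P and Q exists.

LTS(P): 5 reachable states
  s0 = d.(d.(0 + 0) | (c.0 + (0 + 0))) has moves —d→ s1
  s1 = d.(0 + 0) | (c.0 + (0 + 0)) has moves —c→ s2, —d→ s3
  s2 = d.(0 + 0) | 0 has moves —d→ s4
  s3 = (0 + 0) | (c.0 + (0 + 0)) has moves —c→ s4
  s4 = (0 + 0) | 0 has moves stopped
LTS(Q): 5 reachable states
  t0 = d.(d.(0 + 0) | (0 + (c.0 + (0 + 0)))) has moves —d→ t1
  t1 = d.(0 + 0) | (0 + (c.0 + (0 + 0))) has moves —c→ t2, —d→ t3
  t2 = d.(0 + 0) | 0 has moves —d→ t4
  t3 = (0 + 0) | (0 + (c.0 + (0 + 0))) has moves —c→ t4
  t4 = (0 + 0) | 0 has moves stopped
Partition-refinement fixed point:
  B0 = {s0, t0}
  B1 = {s1, t1}
  B2 = {s2, t2}
  B3 = {s4, t4}
  B4 = {s3, t3}
s0 ∈ B0, t0 ∈ B0 → same block

bisimilar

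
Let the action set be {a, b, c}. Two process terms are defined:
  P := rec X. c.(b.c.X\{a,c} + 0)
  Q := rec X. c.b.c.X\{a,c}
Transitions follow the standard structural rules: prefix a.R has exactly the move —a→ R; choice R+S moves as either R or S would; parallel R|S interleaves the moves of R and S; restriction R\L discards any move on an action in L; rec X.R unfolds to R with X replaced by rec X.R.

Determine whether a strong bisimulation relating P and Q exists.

LTS(P): 4 reachable states
  s0 = rec X. c.(b.c.X\{a,c} + 0) :: —c→ s1
  s1 = b.c.(rec X. c.(b.c.X\{a,c} + 0))\{a,c} + 0 :: —b→ s2
  s2 = c.(rec X. c.(b.c.X\{a,c} + 0))\{a,c} :: —c→ s3
  s3 = (rec X. c.(b.c.X\{a,c} + 0))\{a,c} :: ·
LTS(Q): 4 reachable states
  t0 = rec X. c.b.c.X\{a,c} :: —c→ t1
  t1 = b.c.(rec X. c.b.c.X\{a,c})\{a,c} :: —b→ t2
  t2 = c.(rec X. c.b.c.X\{a,c})\{a,c} :: —c→ t3
  t3 = (rec X. c.b.c.X\{a,c})\{a,c} :: ·
Partition-refinement fixed point:
  B0 = {s0, t0}
  B1 = {s1, t1}
  B2 = {s2, t2}
  B3 = {s3, t3}
s0 ∈ B0, t0 ∈ B0 → same block

bisimilar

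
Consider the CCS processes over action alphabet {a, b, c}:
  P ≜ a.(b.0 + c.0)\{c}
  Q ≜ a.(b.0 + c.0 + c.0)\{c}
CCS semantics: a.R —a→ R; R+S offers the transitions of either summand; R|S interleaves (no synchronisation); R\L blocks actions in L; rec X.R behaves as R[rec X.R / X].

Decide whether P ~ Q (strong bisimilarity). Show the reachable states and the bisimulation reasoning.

P ~ Q

P's transition system — 3 states:
  p0 = a.(b.0 + c.0)\{c} ⊢ —a→ p1
  p1 = (b.0 + c.0)\{c} ⊢ —b→ p2
  p2 = 0\{c} ⊢ ·
Q's transition system — 3 states:
  q0 = a.(b.0 + c.0 + c.0)\{c} ⊢ —a→ q1
  q1 = (b.0 + c.0 + c.0)\{c} ⊢ —b→ q2
  q2 = 0\{c} ⊢ ·
Bisimilarity quotient blocks:
  B0 = {p0, q0}
  B1 = {p1, q1}
  B2 = {p2, q2}
p0 ∈ B0, q0 ∈ B0 → same block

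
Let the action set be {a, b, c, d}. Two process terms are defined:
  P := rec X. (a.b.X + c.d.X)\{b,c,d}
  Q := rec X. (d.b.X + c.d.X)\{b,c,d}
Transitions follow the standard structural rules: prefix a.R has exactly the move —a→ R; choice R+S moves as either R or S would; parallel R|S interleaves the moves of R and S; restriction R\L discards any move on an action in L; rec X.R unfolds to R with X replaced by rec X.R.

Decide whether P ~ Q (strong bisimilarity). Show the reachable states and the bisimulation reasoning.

not bisimilar

Reachable graph of P (2 states):
  p0 = rec X. (a.b.X + c.d.X)\{b,c,d} | =a=> p1
  p1 = (b.(rec X. (a.b.X + c.d.X)\{b,c,d}))\{b,c,d} | stopped
Reachable graph of Q (1 states):
  q0 = rec X. (d.b.X + c.d.X)\{b,c,d} | stopped
Partition-refinement fixed point:
  B0 = {p0}
  B1 = {p1, q0}
p0 ∈ B0, q0 ∈ B1 → different blocks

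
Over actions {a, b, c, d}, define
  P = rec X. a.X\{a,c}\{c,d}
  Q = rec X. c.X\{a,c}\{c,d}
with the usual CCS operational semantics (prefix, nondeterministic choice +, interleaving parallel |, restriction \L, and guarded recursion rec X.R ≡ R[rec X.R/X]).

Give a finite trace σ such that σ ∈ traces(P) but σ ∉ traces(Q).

a

LTS(P): 2 reachable states
  p0 = rec X. a.X\{a,c}\{c,d} ⊢ —a→ p1
  p1 = (rec X. a.X\{a,c}\{c,d})\{a,c}\{c,d} ⊢ deadlocked
LTS(Q): 2 reachable states
  q0 = rec X. c.X\{a,c}\{c,d} ⊢ —c→ q1
  q1 = (rec X. c.X\{a,c}\{c,d})\{a,c}\{c,d} ⊢ deadlocked
Trace ⟨a⟩ through P, begin at {p0}:
  after a @ step 1: {p1}
  — P admits the full trace.
Trace ⟨a⟩ through Q, begin at {q0}:
  after a @ step 1: no successor for Q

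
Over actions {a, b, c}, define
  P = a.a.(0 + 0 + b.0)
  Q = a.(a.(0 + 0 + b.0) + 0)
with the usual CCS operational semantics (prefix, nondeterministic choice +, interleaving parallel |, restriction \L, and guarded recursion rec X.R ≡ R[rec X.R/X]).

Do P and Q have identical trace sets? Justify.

P's transition system — 4 states:
  m0 = a.a.(0 + 0 + b.0) → --a--▸ m1
  m1 = a.(0 + 0 + b.0) → --a--▸ m2
  m2 = 0 + 0 + b.0 → --b--▸ m3
  m3 = 0 → ∅
Q's transition system — 4 states:
  n0 = a.(a.(0 + 0 + b.0) + 0) → --a--▸ n1
  n1 = a.(0 + 0 + b.0) + 0 → --a--▸ n2
  n2 = 0 + 0 + b.0 → --b--▸ n3
  n3 = 0 → ∅
Bisimilarity quotient blocks:
  B0 = {m0, n0}
  B1 = {m1, n1}
  B2 = {m2, n2}
  B3 = {m3, n3}
m0 ∈ B0, n0 ∈ B0 → same block
Bisimilar ⇒ trace-equivalent.

trace-equivalent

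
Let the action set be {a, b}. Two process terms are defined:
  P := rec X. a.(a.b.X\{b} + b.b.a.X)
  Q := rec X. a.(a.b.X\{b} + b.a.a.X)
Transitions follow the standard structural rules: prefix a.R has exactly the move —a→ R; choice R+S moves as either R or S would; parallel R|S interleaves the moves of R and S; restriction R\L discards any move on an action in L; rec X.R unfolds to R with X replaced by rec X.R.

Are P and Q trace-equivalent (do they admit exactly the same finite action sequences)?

P's transition system — 8 states:
  s0 = rec X. a.(a.b.X\{b} + b.b.a.X) has moves ··a··> s1
  s1 = a.b.(rec X. a.(a.b.X\{b} + b.b.a.X))\{b} + b.b.a.(rec X. a.(a.b.X\{b} + b.b.a.X)) has moves ··a··> s2, ··b··> s3
  s2 = b.(rec X. a.(a.b.X\{b} + b.b.a.X))\{b} has moves ··b··> s4
  s3 = b.a.(rec X. a.(a.b.X\{b} + b.b.a.X)) has moves ··b··> s5
  s4 = (rec X. a.(a.b.X\{b} + b.b.a.X))\{b} has moves ··a··> s6
  s5 = a.(rec X. a.(a.b.X\{b} + b.b.a.X)) has moves ··a··> s0
  s6 = (a.b.(rec X. a.(a.b.X\{b} + b.b.a.X))\{b} + b.b.a.(rec X. a.(a.b.X\{b} + b.b.a.X)))\{b} has moves ··a··> s7
  s7 = (b.(rec X. a.(a.b.X\{b} + b.b.a.X))\{b})\{b} has moves ·
Q's transition system — 8 states:
  t0 = rec X. a.(a.b.X\{b} + b.a.a.X) has moves ··a··> t1
  t1 = a.b.(rec X. a.(a.b.X\{b} + b.a.a.X))\{b} + b.a.a.(rec X. a.(a.b.X\{b} + b.a.a.X)) has moves ··a··> t2, ··b··> t3
  t2 = b.(rec X. a.(a.b.X\{b} + b.a.a.X))\{b} has moves ··b··> t4
  t3 = a.a.(rec X. a.(a.b.X\{b} + b.a.a.X)) has moves ··a··> t5
  t4 = (rec X. a.(a.b.X\{b} + b.a.a.X))\{b} has moves ··a··> t6
  t5 = a.(rec X. a.(a.b.X\{b} + b.a.a.X)) has moves ··a··> t0
  t6 = (a.b.(rec X. a.(a.b.X\{b} + b.a.a.X))\{b} + b.a.a.(rec X. a.(a.b.X\{b} + b.a.a.X)))\{b} has moves ··a··> t7
  t7 = (b.(rec X. a.(a.b.X\{b} + b.a.a.X))\{b})\{b} has moves ·
Executing abb from P (initial set {s0}):
  after a @ step 1: {s1}
  after b @ step 2: {s3}
  after b @ step 3: {s5}
  — P admits the full trace.
Executing abb from Q (initial set {t0}):
  after a @ step 1: {t1}
  after b @ step 2: {t3}
  after b @ step 3: no successor for Q

traces(P) ≠ traces(Q) — witness ⟨abb⟩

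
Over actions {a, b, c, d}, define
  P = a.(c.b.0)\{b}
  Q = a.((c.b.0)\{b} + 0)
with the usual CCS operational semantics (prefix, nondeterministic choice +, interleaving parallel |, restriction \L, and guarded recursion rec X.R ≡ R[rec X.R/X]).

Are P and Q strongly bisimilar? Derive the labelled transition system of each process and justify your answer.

YES

Reachable graph of P (3 states):
  p0 = a.(c.b.0)\{b} ⊢ —a→ p1
  p1 = (c.b.0)\{b} ⊢ —c→ p2
  p2 = (b.0)\{b} ⊢ ∅
Reachable graph of Q (3 states):
  q0 = a.((c.b.0)\{b} + 0) ⊢ —a→ q1
  q1 = (c.b.0)\{b} + 0 ⊢ —c→ q2
  q2 = (b.0)\{b} ⊢ ∅
Bisimilarity quotient blocks:
  B0 = {p0, q0}
  B1 = {p1, q1}
  B2 = {p2, q2}
p0 ∈ B0, q0 ∈ B0 → same block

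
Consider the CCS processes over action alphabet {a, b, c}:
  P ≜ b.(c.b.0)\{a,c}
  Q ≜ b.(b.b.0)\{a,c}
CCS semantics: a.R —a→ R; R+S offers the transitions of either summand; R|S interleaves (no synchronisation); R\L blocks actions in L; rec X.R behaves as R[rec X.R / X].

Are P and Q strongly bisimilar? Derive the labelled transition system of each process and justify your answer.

NO

LTS(P): 2 reachable states
  m0 = b.(c.b.0)\{a,c} has moves =b=> m1
  m1 = (c.b.0)\{a,c} has moves stopped
LTS(Q): 4 reachable states
  n0 = b.(b.b.0)\{a,c} has moves =b=> n1
  n1 = (b.b.0)\{a,c} has moves =b=> n2
  n2 = (b.0)\{a,c} has moves =b=> n3
  n3 = 0\{a,c} has moves stopped
Bisimilarity quotient blocks:
  B0 = {m0, n2}
  B1 = {m1, n3}
  B2 = {n0}
  B3 = {n1}
m0 ∈ B0, n0 ∈ B2 → different blocks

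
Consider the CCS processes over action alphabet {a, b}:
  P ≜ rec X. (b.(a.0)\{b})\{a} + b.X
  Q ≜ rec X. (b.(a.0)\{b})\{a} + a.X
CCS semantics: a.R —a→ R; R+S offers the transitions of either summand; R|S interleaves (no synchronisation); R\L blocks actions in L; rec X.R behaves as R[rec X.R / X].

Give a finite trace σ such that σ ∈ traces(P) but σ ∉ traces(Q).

bb

Reachable graph of P (2 states):
  s0 = rec X. (b.(a.0)\{b})\{a} + b.X ⊢ -b-> s0, -b-> s1
  s1 = (a.0)\{b}\{a} ⊢ ·
Reachable graph of Q (2 states):
  t0 = rec X. (b.(a.0)\{b})\{a} + a.X ⊢ -a-> t0, -b-> t1
  t1 = (a.0)\{b}\{a} ⊢ ·
Run σ = ⟨bb⟩ on P: start {s0}
  after b @ step 1: {s0, s1}
  after b @ step 2: {s0, s1}
  P completes σ.
Run σ = ⟨bb⟩ on Q: start {t0}
  after b @ step 1: {t1}
  after b @ step 2: no successor for Q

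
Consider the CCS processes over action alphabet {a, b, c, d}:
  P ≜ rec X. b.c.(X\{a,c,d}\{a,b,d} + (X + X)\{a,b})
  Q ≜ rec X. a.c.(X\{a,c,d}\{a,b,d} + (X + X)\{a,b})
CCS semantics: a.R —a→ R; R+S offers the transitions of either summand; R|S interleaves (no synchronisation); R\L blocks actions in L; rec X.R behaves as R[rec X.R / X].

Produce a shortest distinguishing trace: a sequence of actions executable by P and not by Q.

Reachable graph of P (3 states):
  s0 = rec X. b.c.(X\{a,c,d}\{a,b,d} + (X + X)\{a,b}) ⊢ —b→ s1
  s1 = c.((rec X. b.c.(X\{a,c,d}\{a,b,d} + (X + X)\{a,b}))\{a,c,d}\{a,b,d} + ((rec X. b.c.(X\{a,c,d}\{a,b,d} + (X + X)\{a,b})) + (rec X. b.c.(X\{a,c,d}\{a,b,d} + (X + X)\{a,b})))\{a,b}) ⊢ —c→ s2
  s2 = (rec X. b.c.(X\{a,c,d}\{a,b,d} + (X + X)\{a,b}))\{a,c,d}\{a,b,d} + ((rec X. b.c.(X\{a,c,d}\{a,b,d} + (X + X)\{a,b})) + (rec X. b.c.(X\{a,c,d}\{a,b,d} + (X + X)\{a,b})))\{a,b} ⊢ deadlocked
Reachable graph of Q (3 states):
  t0 = rec X. a.c.(X\{a,c,d}\{a,b,d} + (X + X)\{a,b}) ⊢ —a→ t1
  t1 = c.((rec X. a.c.(X\{a,c,d}\{a,b,d} + (X + X)\{a,b}))\{a,c,d}\{a,b,d} + ((rec X. a.c.(X\{a,c,d}\{a,b,d} + (X + X)\{a,b})) + (rec X. a.c.(X\{a,c,d}\{a,b,d} + (X + X)\{a,b})))\{a,b}) ⊢ —c→ t2
  t2 = (rec X. a.c.(X\{a,c,d}\{a,b,d} + (X + X)\{a,b}))\{a,c,d}\{a,b,d} + ((rec X. a.c.(X\{a,c,d}\{a,b,d} + (X + X)\{a,b})) + (rec X. a.c.(X\{a,c,d}\{a,b,d} + (X + X)\{a,b})))\{a,b} ⊢ deadlocked
Executing b from P (initial set {s0}):
  after b @ step 1: {s1}
  — P admits the full trace.
Executing b from Q (initial set {t0}):
  after b @ step 1: ∅ (Q stuck)

b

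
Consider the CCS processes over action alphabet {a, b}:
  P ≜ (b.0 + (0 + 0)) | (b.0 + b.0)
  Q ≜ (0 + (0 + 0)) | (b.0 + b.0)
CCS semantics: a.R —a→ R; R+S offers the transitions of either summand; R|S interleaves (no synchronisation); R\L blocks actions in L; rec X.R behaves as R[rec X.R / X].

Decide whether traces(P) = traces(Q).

traces(P) ≠ traces(Q) — witness ⟨bb⟩

P's transition system — 4 states:
  p0 = (b.0 + (0 + 0)) | (b.0 + b.0) :: ··b··> p1, ··b··> p2
  p1 = (b.0 + (0 + 0)) | 0 :: ··b··> p3
  p2 = 0 | (b.0 + b.0) :: ··b··> p3
  p3 = 0 | 0 :: deadlocked
Q's transition system — 2 states:
  q0 = (0 + (0 + 0)) | (b.0 + b.0) :: ··b··> q1
  q1 = (0 + (0 + 0)) | 0 :: deadlocked
Trace ⟨bb⟩ through P, begin at {p0}:
  step 1 (b): {p1, p2}
  step 2 (b): {p3}
  — P admits the full trace.
Trace ⟨bb⟩ through Q, begin at {q0}:
  step 1 (b): {q1}
  step 2 (b): ∅  — Q cannot continue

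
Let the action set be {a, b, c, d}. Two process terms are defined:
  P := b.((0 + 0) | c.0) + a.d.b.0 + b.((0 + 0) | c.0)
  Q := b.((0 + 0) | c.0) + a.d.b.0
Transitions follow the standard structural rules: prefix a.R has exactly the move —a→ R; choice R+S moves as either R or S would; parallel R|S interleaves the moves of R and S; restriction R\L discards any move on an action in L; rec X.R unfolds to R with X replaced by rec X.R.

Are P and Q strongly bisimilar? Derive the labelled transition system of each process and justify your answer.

P ~ Q

P's transition system — 6 states:
  u0 = b.((0 + 0) | c.0) + a.d.b.0 + b.((0 + 0) | c.0) ⊢ =a=> u1, =b=> u2
  u1 = d.b.0 ⊢ =d=> u3
  u2 = (0 + 0) | c.0 ⊢ =c=> u4
  u3 = b.0 ⊢ =b=> u5
  u4 = (0 + 0) | 0 ⊢ stopped
  u5 = 0 ⊢ stopped
Q's transition system — 6 states:
  v0 = b.((0 + 0) | c.0) + a.d.b.0 ⊢ =a=> v1, =b=> v2
  v1 = d.b.0 ⊢ =d=> v3
  v2 = (0 + 0) | c.0 ⊢ =c=> v4
  v3 = b.0 ⊢ =b=> v5
  v4 = (0 + 0) | 0 ⊢ stopped
  v5 = 0 ⊢ stopped
Bisimilarity quotient blocks:
  B0 = {u0, v0}
  B1 = {u2, v2}
  B2 = {u4, u5, v4, v5}
  B3 = {u1, v1}
  B4 = {u3, v3}
u0 ∈ B0, v0 ∈ B0 → same block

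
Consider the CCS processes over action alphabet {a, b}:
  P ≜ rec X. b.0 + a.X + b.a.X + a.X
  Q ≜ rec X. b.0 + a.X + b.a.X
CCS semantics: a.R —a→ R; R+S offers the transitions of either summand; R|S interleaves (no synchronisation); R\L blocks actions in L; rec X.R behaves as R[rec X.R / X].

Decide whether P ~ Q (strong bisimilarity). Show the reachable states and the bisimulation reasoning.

Reachable graph of P (3 states):
  s0 = rec X. b.0 + a.X + b.a.X + a.X :: =a=> s0, =b=> s1, =b=> s2
  s1 = 0 :: ∅
  s2 = a.(rec X. b.0 + a.X + b.a.X + a.X) :: =a=> s0
Reachable graph of Q (3 states):
  t0 = rec X. b.0 + a.X + b.a.X :: =a=> t0, =b=> t1, =b=> t2
  t1 = 0 :: ∅
  t2 = a.(rec X. b.0 + a.X + b.a.X) :: =a=> t0
Bisimilarity quotient blocks:
  B0 = {s0, t0}
  B1 = {s2, t2}
  B2 = {s1, t1}
s0 ∈ B0, t0 ∈ B0 → same block

YES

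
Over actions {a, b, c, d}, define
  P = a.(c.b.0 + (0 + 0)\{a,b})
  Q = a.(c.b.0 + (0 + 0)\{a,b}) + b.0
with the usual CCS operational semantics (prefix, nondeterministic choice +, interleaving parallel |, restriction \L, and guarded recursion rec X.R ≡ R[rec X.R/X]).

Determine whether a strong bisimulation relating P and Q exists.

NO

P's transition system — 4 states:
  s0 = a.(c.b.0 + (0 + 0)\{a,b}) → ··a··> s1
  s1 = c.b.0 + (0 + 0)\{a,b} → ··c··> s2
  s2 = b.0 → ··b··> s3
  s3 = 0 → ∅
Q's transition system — 4 states:
  t0 = a.(c.b.0 + (0 + 0)\{a,b}) + b.0 → ··a··> t1, ··b··> t2
  t1 = c.b.0 + (0 + 0)\{a,b} → ··c··> t3
  t2 = 0 → ∅
  t3 = b.0 → ··b··> t2
Bisimilarity quotient blocks:
  B0 = {s0}
  B1 = {s1, t1}
  B2 = {s2, t3}
  B3 = {s3, t2}
  B4 = {t0}
s0 ∈ B0, t0 ∈ B4 → different blocks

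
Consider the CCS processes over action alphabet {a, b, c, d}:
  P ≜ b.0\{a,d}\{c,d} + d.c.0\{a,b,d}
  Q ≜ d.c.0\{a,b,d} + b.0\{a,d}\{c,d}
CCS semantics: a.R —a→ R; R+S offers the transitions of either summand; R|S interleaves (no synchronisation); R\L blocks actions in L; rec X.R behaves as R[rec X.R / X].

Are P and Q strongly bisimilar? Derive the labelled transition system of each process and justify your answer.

Reachable graph of P (4 states):
  u0 = b.0\{a,d}\{c,d} + d.c.0\{a,b,d} has moves -b-> u1, -d-> u2
  u1 = 0\{a,d}\{c,d} has moves (no moves)
  u2 = c.0\{a,b,d} has moves -c-> u3
  u3 = 0\{a,b,d} has moves (no moves)
Reachable graph of Q (4 states):
  v0 = d.c.0\{a,b,d} + b.0\{a,d}\{c,d} has moves -b-> v1, -d-> v2
  v1 = 0\{a,d}\{c,d} has moves (no moves)
  v2 = c.0\{a,b,d} has moves -c-> v3
  v3 = 0\{a,b,d} has moves (no moves)
Partition-refinement fixed point:
  B0 = {u0, v0}
  B1 = {u1, u3, v1, v3}
  B2 = {u2, v2}
u0 ∈ B0, v0 ∈ B0 → same block

P ~ Q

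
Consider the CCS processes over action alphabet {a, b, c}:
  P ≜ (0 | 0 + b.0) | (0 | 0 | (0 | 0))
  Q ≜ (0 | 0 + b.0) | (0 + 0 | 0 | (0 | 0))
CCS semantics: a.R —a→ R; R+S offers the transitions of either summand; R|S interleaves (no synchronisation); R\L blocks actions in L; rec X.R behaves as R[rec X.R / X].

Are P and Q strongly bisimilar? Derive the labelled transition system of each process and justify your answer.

LTS(P): 2 reachable states
  m0 = (0 | 0 + b.0) | (0 | 0 | (0 | 0)) → ··b··> m1
  m1 = 0 | (0 | 0 | (0 | 0)) → ∅
LTS(Q): 2 reachable states
  n0 = (0 | 0 + b.0) | (0 + 0 | 0 | (0 | 0)) → ··b··> n1
  n1 = 0 | (0 + 0 | 0 | (0 | 0)) → ∅
Bisimilarity quotient blocks:
  B0 = {m0, n0}
  B1 = {m1, n1}
m0 ∈ B0, n0 ∈ B0 → same block

bisimilar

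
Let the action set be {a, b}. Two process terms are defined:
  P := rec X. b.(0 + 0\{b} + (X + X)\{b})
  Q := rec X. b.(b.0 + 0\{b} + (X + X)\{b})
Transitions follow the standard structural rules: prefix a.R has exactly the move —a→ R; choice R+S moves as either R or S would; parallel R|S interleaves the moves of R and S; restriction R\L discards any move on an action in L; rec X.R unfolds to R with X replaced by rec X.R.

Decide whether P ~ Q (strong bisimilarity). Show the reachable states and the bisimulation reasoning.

P ≁ Q

P's transition system — 2 states:
  u0 = rec X. b.(0 + 0\{b} + (X + X)\{b}) :: =b=> u1
  u1 = 0 + 0\{b} + ((rec X. b.(0 + 0\{b} + (X + X)\{b})) + (rec X. b.(0 + 0\{b} + (X + X)\{b})))\{b} :: stopped
Q's transition system — 3 states:
  v0 = rec X. b.(b.0 + 0\{b} + (X + X)\{b}) :: =b=> v1
  v1 = b.0 + 0\{b} + ((rec X. b.(b.0 + 0\{b} + (X + X)\{b})) + (rec X. b.(b.0 + 0\{b} + (X + X)\{b})))\{b} :: =b=> v2
  v2 = 0 :: stopped
Coarsest stable partition (strong bisimilarity classes):
  B0 = {u0, v1}
  B1 = {u1, v2}
  B2 = {v0}
u0 ∈ B0, v0 ∈ B2 → different blocks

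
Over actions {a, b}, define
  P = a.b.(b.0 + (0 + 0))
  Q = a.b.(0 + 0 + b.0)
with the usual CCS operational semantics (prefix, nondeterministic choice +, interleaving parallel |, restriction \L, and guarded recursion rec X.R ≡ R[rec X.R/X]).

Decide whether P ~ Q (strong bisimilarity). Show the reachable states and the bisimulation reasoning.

LTS(P): 4 reachable states
  p0 = a.b.(b.0 + (0 + 0)) | —a→ p1
  p1 = b.(b.0 + (0 + 0)) | —b→ p2
  p2 = b.0 + (0 + 0) | —b→ p3
  p3 = 0 | ·
LTS(Q): 4 reachable states
  q0 = a.b.(0 + 0 + b.0) | —a→ q1
  q1 = b.(0 + 0 + b.0) | —b→ q2
  q2 = 0 + 0 + b.0 | —b→ q3
  q3 = 0 | ·
Coarsest stable partition (strong bisimilarity classes):
  B0 = {p0, q0}
  B1 = {p1, q1}
  B2 = {p2, q2}
  B3 = {p3, q3}
p0 ∈ B0, q0 ∈ B0 → same block

bisimilar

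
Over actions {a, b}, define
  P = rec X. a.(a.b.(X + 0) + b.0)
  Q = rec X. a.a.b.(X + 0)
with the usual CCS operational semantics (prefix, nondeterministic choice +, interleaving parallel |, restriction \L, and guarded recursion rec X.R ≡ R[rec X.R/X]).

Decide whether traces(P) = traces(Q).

P's transition system — 5 states:
  s0 = rec X. a.(a.b.(X + 0) + b.0) → -a-> s1
  s1 = a.b.((rec X. a.(a.b.(X + 0) + b.0)) + 0) + b.0 → -a-> s2, -b-> s3
  s2 = b.((rec X. a.(a.b.(X + 0) + b.0)) + 0) → -b-> s4
  s3 = 0 → (no moves)
  s4 = (rec X. a.(a.b.(X + 0) + b.0)) + 0 → -a-> s1
Q's transition system — 4 states:
  t0 = rec X. a.a.b.(X + 0) → -a-> t1
  t1 = a.b.((rec X. a.a.b.(X + 0)) + 0) → -a-> t2
  t2 = b.((rec X. a.a.b.(X + 0)) + 0) → -b-> t3
  t3 = (rec X. a.a.b.(X + 0)) + 0 → -a-> t1
Executing ab from P (initial set {s0}):
  [1] a ⇒ {s1}
  [2] b ⇒ {s3}
  ✓ P
Executing ab from Q (initial set {t0}):
  [1] a ⇒ {t1}
  [2] b ⇒ ∅  — Q cannot continue

NO — witness ⟨ab⟩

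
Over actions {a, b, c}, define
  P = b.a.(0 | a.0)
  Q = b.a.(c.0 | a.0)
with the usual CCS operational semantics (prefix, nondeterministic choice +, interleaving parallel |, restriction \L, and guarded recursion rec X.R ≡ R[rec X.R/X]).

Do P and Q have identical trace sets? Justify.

LTS(P): 4 reachable states
  p0 = b.a.(0 | a.0) → -b-> p1
  p1 = a.(0 | a.0) → -a-> p2
  p2 = 0 | a.0 → -a-> p3
  p3 = 0 | 0 → (no moves)
LTS(Q): 6 reachable states
  q0 = b.a.(c.0 | a.0) → -b-> q1
  q1 = a.(c.0 | a.0) → -a-> q2
  q2 = c.0 | a.0 → -a-> q3, -c-> q4
  q3 = c.0 | 0 → -c-> q5
  q4 = 0 | a.0 → -a-> q5
  q5 = 0 | 0 → (no moves)
Trace ⟨bac⟩ through Q, begin at {q0}:
  after b @ step 1: {q1}
  after a @ step 2: {q2}
  after c @ step 3: {q4}
  — Q admits the full trace.
Trace ⟨bac⟩ through P, begin at {p0}:
  after b @ step 1: {p1}
  after a @ step 2: {p2}
  after c @ step 3: ∅  — P cannot continue

trace-distinct — witness ⟨bac⟩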